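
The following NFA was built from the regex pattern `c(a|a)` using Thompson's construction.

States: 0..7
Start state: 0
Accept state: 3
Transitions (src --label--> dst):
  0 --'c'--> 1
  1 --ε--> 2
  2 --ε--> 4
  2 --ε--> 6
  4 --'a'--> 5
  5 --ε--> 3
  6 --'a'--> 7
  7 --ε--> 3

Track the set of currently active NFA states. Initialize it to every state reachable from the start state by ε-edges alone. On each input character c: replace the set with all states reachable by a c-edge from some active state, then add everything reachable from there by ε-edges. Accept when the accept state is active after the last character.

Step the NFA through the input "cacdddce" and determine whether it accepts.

Answer: REJECT

Steps:
S₀ = ε-closure({0}) = {0}
'c' @ 1: {1,2,4,6}
'a' @ 2: {3,5,7}  (accept∈set)
'c' @ 3: {}  — no active states
rest 'dddce' ignored (set empty)
end set {} — state 3 not in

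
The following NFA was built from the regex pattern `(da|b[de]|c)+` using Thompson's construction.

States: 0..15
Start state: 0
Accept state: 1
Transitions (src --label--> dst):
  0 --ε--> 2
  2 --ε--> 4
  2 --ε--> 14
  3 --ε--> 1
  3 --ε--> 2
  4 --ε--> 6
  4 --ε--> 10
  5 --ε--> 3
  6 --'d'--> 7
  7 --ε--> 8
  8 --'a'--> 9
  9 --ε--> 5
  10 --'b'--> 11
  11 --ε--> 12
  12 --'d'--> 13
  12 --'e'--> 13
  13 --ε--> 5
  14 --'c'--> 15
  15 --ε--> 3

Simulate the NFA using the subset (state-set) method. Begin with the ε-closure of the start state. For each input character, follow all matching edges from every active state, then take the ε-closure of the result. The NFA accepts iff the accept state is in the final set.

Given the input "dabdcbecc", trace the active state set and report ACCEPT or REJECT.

start: ε-closure({0}) = {0,2,4,6,10,14}
'd' @ 1: {7,8}
'a' @ 2: {1,2,3,4,5,6,9,10,14}  [accepting]
'b' @ 3: {11,12}
'd' @ 4: {1,2,3,4,5,6,10,13,14}  [accepting]
'c' @ 5: {1,2,3,4,6,10,14,15}  [accepting]
'b' @ 6: {11,12}
'e' @ 7: {1,2,3,4,5,6,10,13,14}  [accepting]
'c' @ 8: {1,2,3,4,6,10,14,15}  [accepting]
'c' @ 9: {1,2,3,4,6,10,14,15}  [accepting]
final: {1,2,3,4,6,10,14,15}; accept 1 in set

Answer: ACCEPT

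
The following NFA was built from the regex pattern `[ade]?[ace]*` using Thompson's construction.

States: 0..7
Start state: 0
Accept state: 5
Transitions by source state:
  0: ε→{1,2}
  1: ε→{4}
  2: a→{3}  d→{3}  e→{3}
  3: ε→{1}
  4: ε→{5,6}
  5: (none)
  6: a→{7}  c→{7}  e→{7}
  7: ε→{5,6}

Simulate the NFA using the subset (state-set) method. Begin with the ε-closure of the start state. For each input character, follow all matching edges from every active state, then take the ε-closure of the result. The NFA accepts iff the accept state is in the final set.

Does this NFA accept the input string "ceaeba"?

Answer: REJECT

Steps:
S₀ = ε-closure({0}) = {0,1,2,4,5,6}
'c' @ 1: {5,6,7}  (accept∈set)
'e' @ 2: {5,6,7}  (accept∈set)
'a' @ 3: {5,6,7}  (accept∈set)
'e' @ 4: {5,6,7}  (accept∈set)
'b' @ 5: {}  — state set empty
rest 'a' ignored (set empty)
after full input: {}  (accept=5 not in)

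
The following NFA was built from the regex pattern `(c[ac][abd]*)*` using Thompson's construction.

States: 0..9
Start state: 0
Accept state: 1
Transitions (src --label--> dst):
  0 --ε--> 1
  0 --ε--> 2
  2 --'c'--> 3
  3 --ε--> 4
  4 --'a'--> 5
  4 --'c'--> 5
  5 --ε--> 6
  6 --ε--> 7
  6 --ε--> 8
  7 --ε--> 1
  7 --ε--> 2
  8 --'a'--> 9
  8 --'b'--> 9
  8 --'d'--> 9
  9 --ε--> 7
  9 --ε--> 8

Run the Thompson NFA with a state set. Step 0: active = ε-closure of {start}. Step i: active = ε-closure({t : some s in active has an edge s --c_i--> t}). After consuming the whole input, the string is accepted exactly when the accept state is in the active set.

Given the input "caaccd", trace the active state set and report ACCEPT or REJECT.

Answer: ACCEPT

Trace:
initial (ε-close {0}): {0,1,2}
'c' @ 1: {3,4}
'a' @ 2: {1,2,5,6,7,8}  [accepting]
'a' @ 3: {1,2,7,8,9}  [accepting]
'c' @ 4: {3,4}
'c' @ 5: {1,2,5,6,7,8}  [accepting]
'd' @ 6: {1,2,7,8,9}  [accepting]
end set {1,2,7,8,9} — state 1 in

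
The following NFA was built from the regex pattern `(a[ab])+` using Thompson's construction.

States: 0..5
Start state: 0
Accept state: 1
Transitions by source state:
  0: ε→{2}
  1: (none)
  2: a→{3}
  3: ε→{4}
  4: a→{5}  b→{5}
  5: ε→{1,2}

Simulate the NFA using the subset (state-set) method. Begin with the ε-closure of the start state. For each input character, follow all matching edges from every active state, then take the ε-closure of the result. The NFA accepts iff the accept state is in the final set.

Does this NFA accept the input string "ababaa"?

Answer: ACCEPT

Steps:
start: ε-closure({0}) = {0,2}
'a' @ 1: {3,4}
'b' @ 2: {1,2,5}  ✓accept
'a' @ 3: {3,4}
'b' @ 4: {1,2,5}  ✓accept
'a' @ 5: {3,4}
'a' @ 6: {1,2,5}  ✓accept
end set {1,2,5} — state 1 in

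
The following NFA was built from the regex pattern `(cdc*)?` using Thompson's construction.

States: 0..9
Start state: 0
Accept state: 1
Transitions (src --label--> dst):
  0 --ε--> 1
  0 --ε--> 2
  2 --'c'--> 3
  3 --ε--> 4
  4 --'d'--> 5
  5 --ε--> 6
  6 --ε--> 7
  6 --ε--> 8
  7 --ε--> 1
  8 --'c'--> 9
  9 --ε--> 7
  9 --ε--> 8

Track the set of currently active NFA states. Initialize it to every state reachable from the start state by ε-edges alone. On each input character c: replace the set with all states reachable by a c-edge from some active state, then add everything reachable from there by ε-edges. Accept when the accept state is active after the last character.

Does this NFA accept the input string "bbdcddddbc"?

start: ε-closure({0}) = {0,1,2}
'b' @ 1: {}  — dead — no transitions
rest 'bdcddddbc' ignored (set empty)
final: {}; accept 1 not in set

Answer: REJECT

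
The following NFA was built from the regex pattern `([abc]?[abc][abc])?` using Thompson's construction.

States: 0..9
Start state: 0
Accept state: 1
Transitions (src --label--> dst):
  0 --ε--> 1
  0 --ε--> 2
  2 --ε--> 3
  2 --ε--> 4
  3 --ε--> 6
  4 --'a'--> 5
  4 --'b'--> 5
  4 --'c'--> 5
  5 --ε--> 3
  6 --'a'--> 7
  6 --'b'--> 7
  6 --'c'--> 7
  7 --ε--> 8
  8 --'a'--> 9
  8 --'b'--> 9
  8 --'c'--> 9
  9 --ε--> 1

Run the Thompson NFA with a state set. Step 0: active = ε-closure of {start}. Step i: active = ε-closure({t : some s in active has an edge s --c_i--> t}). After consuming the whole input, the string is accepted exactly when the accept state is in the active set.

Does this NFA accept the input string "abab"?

Answer: REJECT

Derivation:
start: ε-closure({0}) = {0,1,2,3,4,6}
'a' @ 1: {3,5,6,7,8}
'b' @ 2: {1,7,8,9}  (accept∈set)
'a' @ 3: {1,9}  (accept∈set)
'b' @ 4: {}  — state set empty
end set {} — state 1 not in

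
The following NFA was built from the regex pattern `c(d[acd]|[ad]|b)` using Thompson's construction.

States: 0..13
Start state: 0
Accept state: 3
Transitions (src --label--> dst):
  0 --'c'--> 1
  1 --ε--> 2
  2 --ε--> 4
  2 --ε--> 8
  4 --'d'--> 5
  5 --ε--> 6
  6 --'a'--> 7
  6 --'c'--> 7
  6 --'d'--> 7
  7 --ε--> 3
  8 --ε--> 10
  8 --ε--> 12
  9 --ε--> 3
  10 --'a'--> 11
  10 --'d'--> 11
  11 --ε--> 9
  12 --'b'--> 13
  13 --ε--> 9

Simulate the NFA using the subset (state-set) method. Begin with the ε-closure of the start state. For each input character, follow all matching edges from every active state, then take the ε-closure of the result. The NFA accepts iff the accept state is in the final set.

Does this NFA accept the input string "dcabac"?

Answer: REJECT

Derivation:
S₀ = ε-closure({0}) = {0}
'd' @ 1: {}  — state set empty
rest 'cabac' ignored (set empty)
final: {}; accept 3 not in set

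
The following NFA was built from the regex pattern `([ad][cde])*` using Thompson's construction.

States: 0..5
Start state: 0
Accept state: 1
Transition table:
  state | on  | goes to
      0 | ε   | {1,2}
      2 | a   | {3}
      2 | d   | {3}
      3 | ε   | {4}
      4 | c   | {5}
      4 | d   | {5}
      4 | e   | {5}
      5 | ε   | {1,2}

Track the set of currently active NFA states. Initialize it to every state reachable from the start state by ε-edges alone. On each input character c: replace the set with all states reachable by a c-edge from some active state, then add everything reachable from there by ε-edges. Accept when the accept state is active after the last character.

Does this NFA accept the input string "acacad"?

initial (ε-close {0}): {0,1,2}
'a' @ 1: {3,4}
'c' @ 2: {1,2,5}  ✓accept
'a' @ 3: {3,4}
'c' @ 4: {1,2,5}  ✓accept
'a' @ 5: {3,4}
'd' @ 6: {1,2,5}  ✓accept
end set {1,2,5} — state 1 in

Answer: ACCEPT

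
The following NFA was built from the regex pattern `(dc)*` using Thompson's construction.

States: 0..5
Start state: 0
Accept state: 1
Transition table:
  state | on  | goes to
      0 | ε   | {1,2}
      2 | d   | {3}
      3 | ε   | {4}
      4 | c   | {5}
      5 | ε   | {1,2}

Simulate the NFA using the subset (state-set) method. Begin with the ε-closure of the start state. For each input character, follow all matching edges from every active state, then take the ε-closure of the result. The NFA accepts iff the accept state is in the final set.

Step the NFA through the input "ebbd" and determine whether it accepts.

Answer: REJECT

Trace:
S₀ = ε-closure({0}) = {0,1,2}
'e' @ 1: {}  — no active states
rest 'bbd' ignored (set empty)
end set {} — state 1 not in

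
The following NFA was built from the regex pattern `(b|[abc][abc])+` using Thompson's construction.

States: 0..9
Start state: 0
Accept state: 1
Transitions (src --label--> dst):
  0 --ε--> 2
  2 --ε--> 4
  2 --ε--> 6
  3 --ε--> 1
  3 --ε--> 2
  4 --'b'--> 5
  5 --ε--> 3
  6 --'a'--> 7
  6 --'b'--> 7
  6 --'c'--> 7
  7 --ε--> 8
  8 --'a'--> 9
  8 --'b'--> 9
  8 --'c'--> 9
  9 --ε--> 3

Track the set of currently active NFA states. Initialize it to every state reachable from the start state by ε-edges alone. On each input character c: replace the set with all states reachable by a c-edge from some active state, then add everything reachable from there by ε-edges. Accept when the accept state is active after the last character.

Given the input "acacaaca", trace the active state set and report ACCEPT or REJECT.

Answer: ACCEPT

Steps:
initial (ε-close {0}): {0,2,4,6}
'a' @ 1: {7,8}
'c' @ 2: {1,2,3,4,6,9}  ✓accept
'a' @ 3: {7,8}
'c' @ 4: {1,2,3,4,6,9}  ✓accept
'a' @ 5: {7,8}
'a' @ 6: {1,2,3,4,6,9}  ✓accept
'c' @ 7: {7,8}
'a' @ 8: {1,2,3,4,6,9}  ✓accept
end set {1,2,3,4,6,9} — state 1 in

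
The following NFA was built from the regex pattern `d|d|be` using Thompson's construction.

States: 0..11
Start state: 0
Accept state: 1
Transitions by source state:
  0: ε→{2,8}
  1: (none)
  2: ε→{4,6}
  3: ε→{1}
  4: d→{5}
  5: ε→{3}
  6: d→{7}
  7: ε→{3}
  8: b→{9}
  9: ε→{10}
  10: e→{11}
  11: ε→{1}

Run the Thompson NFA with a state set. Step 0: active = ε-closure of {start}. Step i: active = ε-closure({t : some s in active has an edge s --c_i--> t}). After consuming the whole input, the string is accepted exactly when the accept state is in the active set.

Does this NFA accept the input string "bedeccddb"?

start: ε-closure({0}) = {0,2,4,6,8}
'b' @ 1: {9,10}
'e' @ 2: {1,11}  (accept∈set)
'd' @ 3: {}  — state set empty
rest 'eccddb' ignored (set empty)
final: {}; accept 1 not in set

Answer: REJECT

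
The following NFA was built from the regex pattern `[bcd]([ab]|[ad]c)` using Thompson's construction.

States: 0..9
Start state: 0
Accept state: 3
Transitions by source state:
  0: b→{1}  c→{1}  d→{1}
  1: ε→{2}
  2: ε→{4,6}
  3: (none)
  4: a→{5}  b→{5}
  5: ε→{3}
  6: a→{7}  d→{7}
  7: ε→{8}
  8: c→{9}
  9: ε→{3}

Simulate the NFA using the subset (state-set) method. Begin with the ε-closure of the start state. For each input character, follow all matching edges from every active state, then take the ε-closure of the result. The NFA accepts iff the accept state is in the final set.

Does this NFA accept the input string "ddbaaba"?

Answer: REJECT

Derivation:
S₀ = ε-closure({0}) = {0}
'd' @ 1: {1,2,4,6}
'd' @ 2: {7,8}
'b' @ 3: {}  — dead — no transitions
rest 'aaba' ignored (set empty)
end set {} — state 3 not in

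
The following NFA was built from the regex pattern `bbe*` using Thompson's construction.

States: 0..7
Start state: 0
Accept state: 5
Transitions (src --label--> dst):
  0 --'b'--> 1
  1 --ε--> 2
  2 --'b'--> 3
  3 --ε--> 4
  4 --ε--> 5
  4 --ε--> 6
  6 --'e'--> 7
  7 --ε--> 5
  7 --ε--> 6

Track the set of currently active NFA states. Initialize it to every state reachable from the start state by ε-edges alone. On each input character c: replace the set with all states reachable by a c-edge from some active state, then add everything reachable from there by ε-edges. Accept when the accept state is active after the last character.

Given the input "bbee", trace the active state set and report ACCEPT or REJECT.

initial (ε-close {0}): {0}
'b' @ 1: {1,2}
'b' @ 2: {3,4,5,6}  (accept∈set)
'e' @ 3: {5,6,7}  (accept∈set)
'e' @ 4: {5,6,7}  (accept∈set)
end set {5,6,7} — state 5 in

Answer: ACCEPT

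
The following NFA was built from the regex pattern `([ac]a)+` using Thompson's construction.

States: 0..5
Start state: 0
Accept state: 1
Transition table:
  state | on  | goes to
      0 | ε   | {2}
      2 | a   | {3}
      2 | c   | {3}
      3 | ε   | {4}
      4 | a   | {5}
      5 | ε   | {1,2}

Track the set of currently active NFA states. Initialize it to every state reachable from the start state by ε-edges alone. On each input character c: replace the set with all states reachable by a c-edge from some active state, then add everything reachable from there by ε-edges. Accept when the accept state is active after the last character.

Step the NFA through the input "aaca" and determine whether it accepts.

Answer: ACCEPT

Trace:
start: ε-closure({0}) = {0,2}
'a' @ 1: {3,4}
'a' @ 2: {1,2,5}  ✓accept
'c' @ 3: {3,4}
'a' @ 4: {1,2,5}  ✓accept
final: {1,2,5}; accept 1 in set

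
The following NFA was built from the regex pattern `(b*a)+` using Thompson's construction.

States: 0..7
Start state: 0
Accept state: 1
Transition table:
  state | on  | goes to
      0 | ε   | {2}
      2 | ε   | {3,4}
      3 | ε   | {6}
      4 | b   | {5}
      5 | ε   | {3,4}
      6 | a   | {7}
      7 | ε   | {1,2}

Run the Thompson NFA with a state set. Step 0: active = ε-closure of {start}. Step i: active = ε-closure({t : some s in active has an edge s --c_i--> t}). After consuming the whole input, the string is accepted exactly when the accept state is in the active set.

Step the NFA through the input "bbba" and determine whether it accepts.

Answer: ACCEPT

Trace:
S₀ = ε-closure({0}) = {0,2,3,4,6}
'b' @ 1: {3,4,5,6}
'b' @ 2: {3,4,5,6}
'b' @ 3: {3,4,5,6}
'a' @ 4: {1,2,3,4,6,7}  ✓accept
after full input: {1,2,3,4,6,7}  (accept=1 in)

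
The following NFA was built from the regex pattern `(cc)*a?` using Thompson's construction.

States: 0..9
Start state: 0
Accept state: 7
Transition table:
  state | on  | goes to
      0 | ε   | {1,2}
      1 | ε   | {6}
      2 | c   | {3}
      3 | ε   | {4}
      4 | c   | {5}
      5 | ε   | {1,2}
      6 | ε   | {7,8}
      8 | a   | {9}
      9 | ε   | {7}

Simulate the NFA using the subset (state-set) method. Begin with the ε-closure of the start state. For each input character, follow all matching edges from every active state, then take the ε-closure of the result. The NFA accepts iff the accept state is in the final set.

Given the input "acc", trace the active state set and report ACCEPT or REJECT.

Answer: REJECT

Trace:
start: ε-closure({0}) = {0,1,2,6,7,8}
'a' @ 1: {7,9}  [accepting]
'c' @ 2: {}  — dead — no transitions
rest 'c' ignored (set empty)
end set {} — state 7 not in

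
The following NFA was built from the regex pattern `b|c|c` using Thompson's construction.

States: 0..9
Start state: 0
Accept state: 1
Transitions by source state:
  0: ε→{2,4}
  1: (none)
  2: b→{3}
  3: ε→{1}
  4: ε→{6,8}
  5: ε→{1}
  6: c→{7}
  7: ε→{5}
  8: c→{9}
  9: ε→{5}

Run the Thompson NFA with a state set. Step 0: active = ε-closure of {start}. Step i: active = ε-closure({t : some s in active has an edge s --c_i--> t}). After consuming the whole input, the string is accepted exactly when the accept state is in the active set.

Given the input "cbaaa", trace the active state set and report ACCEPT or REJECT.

Answer: REJECT

Steps:
initial (ε-close {0}): {0,2,4,6,8}
'c' @ 1: {1,5,7,9}  ✓accept
'b' @ 2: {}  — state set empty
rest 'aaa' ignored (set empty)
after full input: {}  (accept=1 not in)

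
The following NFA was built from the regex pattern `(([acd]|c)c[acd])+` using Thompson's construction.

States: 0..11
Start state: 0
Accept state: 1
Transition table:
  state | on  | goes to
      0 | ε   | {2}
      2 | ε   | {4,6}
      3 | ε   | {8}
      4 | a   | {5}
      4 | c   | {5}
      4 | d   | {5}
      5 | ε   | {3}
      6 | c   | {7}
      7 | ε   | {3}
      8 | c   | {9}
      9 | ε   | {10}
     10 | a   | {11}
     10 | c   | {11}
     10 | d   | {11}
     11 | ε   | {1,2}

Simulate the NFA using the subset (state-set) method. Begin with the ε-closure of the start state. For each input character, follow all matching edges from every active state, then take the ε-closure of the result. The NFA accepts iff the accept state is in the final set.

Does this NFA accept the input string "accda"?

S₀ = ε-closure({0}) = {0,2,4,6}
'a' @ 1: {3,5,8}
'c' @ 2: {9,10}
'c' @ 3: {1,2,4,6,11}  (accept∈set)
'd' @ 4: {3,5,8}
'a' @ 5: {}  — dead — no transitions
after full input: {}  (accept=1 not in)

Answer: REJECT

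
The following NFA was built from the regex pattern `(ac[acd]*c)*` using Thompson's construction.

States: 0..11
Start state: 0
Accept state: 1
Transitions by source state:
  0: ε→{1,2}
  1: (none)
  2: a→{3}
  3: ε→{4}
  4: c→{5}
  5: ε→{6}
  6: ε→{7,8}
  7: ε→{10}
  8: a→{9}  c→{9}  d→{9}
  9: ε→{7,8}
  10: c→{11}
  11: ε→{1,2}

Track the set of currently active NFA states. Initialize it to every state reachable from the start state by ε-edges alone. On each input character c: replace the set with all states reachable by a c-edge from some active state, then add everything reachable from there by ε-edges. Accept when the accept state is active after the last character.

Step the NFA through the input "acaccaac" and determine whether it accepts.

Answer: ACCEPT

Derivation:
S₀ = ε-closure({0}) = {0,1,2}
'a' @ 1: {3,4}
'c' @ 2: {5,6,7,8,10}
'a' @ 3: {7,8,9,10}
'c' @ 4: {1,2,7,8,9,10,11}  ✓accept
'c' @ 5: {1,2,7,8,9,10,11}  ✓accept
'a' @ 6: {3,4,7,8,9,10}
'a' @ 7: {7,8,9,10}
'c' @ 8: {1,2,7,8,9,10,11}  ✓accept
end set {1,2,7,8,9,10,11} — state 1 in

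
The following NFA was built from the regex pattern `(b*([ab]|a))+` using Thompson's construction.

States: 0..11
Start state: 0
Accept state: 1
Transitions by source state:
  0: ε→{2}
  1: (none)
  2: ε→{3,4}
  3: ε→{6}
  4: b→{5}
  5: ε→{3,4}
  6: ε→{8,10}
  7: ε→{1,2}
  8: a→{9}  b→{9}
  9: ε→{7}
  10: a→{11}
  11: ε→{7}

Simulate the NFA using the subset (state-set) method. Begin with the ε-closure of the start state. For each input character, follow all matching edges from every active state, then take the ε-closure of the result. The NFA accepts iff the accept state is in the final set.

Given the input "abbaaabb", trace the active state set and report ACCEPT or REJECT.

S₀ = ε-closure({0}) = {0,2,3,4,6,8,10}
'a' @ 1: {1,2,3,4,6,7,8,9,10,11}  ✓accept
'b' @ 2: {1,2,3,4,5,6,7,8,9,10}  ✓accept
'b' @ 3: {1,2,3,4,5,6,7,8,9,10}  ✓accept
'a' @ 4: {1,2,3,4,6,7,8,9,10,11}  ✓accept
'a' @ 5: {1,2,3,4,6,7,8,9,10,11}  ✓accept
'a' @ 6: {1,2,3,4,6,7,8,9,10,11}  ✓accept
'b' @ 7: {1,2,3,4,5,6,7,8,9,10}  ✓accept
'b' @ 8: {1,2,3,4,5,6,7,8,9,10}  ✓accept
after full input: {1,2,3,4,5,6,7,8,9,10}  (accept=1 in)

Answer: ACCEPT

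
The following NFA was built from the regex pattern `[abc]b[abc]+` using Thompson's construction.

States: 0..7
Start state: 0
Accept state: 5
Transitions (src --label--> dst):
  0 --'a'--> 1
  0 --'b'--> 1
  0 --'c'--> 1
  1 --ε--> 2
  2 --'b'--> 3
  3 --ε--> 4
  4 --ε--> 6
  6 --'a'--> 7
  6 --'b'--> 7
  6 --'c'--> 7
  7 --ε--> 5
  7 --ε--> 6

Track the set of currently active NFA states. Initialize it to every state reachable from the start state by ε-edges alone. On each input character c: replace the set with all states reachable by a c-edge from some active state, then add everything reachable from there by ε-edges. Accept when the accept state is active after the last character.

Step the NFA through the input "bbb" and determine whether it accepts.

initial (ε-close {0}): {0}
'b' @ 1: {1,2}
'b' @ 2: {3,4,6}
'b' @ 3: {5,6,7}  ✓accept
after full input: {5,6,7}  (accept=5 in)

Answer: ACCEPT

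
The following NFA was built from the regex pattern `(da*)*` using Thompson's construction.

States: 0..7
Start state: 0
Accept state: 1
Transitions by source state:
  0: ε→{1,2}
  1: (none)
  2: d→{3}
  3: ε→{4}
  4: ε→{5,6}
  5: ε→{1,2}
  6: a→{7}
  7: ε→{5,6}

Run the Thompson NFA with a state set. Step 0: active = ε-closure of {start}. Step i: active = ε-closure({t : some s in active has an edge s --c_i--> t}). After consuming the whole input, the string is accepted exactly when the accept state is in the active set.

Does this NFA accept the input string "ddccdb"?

start: ε-closure({0}) = {0,1,2}
'd' @ 1: {1,2,3,4,5,6}  ✓accept
'd' @ 2: {1,2,3,4,5,6}  ✓accept
'c' @ 3: {}  — state set empty
rest 'cdb' ignored (set empty)
after full input: {}  (accept=1 not in)

Answer: REJECT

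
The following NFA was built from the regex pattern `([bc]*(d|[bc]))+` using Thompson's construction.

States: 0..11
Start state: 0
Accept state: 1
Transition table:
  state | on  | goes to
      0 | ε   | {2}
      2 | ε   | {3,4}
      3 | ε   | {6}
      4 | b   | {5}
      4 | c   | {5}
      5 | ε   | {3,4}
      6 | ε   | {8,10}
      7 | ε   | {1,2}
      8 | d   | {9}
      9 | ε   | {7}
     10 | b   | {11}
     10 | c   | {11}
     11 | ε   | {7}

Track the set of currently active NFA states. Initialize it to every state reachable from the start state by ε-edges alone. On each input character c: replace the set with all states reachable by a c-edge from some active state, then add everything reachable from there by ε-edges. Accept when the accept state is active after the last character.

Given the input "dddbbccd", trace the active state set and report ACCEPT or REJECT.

Answer: ACCEPT

Trace:
S₀ = ε-closure({0}) = {0,2,3,4,6,8,10}
'd' @ 1: {1,2,3,4,6,7,8,9,10}  [accepting]
'd' @ 2: {1,2,3,4,6,7,8,9,10}  [accepting]
'd' @ 3: {1,2,3,4,6,7,8,9,10}  [accepting]
'b' @ 4: {1,2,3,4,5,6,7,8,10,11}  [accepting]
'b' @ 5: {1,2,3,4,5,6,7,8,10,11}  [accepting]
'c' @ 6: {1,2,3,4,5,6,7,8,10,11}  [accepting]
'c' @ 7: {1,2,3,4,5,6,7,8,10,11}  [accepting]
'd' @ 8: {1,2,3,4,6,7,8,9,10}  [accepting]
after full input: {1,2,3,4,6,7,8,9,10}  (accept=1 in)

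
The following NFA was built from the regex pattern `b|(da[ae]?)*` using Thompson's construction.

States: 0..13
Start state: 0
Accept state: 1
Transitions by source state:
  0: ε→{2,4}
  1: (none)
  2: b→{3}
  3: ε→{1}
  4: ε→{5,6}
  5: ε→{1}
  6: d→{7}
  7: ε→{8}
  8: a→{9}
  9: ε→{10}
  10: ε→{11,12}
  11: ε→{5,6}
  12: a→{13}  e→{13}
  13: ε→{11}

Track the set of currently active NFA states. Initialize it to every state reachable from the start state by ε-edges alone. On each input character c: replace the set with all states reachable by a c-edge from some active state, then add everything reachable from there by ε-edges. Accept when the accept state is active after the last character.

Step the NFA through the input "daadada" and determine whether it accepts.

Answer: ACCEPT

Trace:
start: ε-closure({0}) = {0,1,2,4,5,6}
'd' @ 1: {7,8}
'a' @ 2: {1,5,6,9,10,11,12}  (accept∈set)
'a' @ 3: {1,5,6,11,13}  (accept∈set)
'd' @ 4: {7,8}
'a' @ 5: {1,5,6,9,10,11,12}  (accept∈set)
'd' @ 6: {7,8}
'a' @ 7: {1,5,6,9,10,11,12}  (accept∈set)
end set {1,5,6,9,10,11,12} — state 1 in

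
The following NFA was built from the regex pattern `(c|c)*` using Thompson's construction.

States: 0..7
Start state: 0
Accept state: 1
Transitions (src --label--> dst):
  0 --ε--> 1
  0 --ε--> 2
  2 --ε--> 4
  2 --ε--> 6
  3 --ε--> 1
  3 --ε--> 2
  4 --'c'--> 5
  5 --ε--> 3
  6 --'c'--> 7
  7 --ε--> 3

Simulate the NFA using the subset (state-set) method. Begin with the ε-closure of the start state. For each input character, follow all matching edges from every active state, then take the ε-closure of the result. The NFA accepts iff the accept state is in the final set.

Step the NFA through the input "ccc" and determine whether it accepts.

S₀ = ε-closure({0}) = {0,1,2,4,6}
'c' @ 1: {1,2,3,4,5,6,7}  [accepting]
'c' @ 2: {1,2,3,4,5,6,7}  [accepting]
'c' @ 3: {1,2,3,4,5,6,7}  [accepting]
end set {1,2,3,4,5,6,7} — state 1 in

Answer: ACCEPT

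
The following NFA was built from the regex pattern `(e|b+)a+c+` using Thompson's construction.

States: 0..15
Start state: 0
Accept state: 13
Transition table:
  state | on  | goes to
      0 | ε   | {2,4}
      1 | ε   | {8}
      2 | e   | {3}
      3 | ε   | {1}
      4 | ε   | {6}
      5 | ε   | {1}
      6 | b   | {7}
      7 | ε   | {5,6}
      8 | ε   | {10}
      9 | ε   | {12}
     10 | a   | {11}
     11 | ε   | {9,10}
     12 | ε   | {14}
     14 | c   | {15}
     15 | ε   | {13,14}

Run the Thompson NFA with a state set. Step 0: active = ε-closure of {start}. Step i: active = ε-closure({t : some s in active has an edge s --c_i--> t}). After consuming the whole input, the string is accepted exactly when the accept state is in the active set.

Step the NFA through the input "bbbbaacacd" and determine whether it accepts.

S₀ = ε-closure({0}) = {0,2,4,6}
'b' @ 1: {1,5,6,7,8,10}
'b' @ 2: {1,5,6,7,8,10}
'b' @ 3: {1,5,6,7,8,10}
'b' @ 4: {1,5,6,7,8,10}
'a' @ 5: {9,10,11,12,14}
'a' @ 6: {9,10,11,12,14}
'c' @ 7: {13,14,15}  (accept∈set)
'a' @ 8: {}  — state set empty
rest 'cd' ignored (set empty)
after full input: {}  (accept=13 not in)

Answer: REJECT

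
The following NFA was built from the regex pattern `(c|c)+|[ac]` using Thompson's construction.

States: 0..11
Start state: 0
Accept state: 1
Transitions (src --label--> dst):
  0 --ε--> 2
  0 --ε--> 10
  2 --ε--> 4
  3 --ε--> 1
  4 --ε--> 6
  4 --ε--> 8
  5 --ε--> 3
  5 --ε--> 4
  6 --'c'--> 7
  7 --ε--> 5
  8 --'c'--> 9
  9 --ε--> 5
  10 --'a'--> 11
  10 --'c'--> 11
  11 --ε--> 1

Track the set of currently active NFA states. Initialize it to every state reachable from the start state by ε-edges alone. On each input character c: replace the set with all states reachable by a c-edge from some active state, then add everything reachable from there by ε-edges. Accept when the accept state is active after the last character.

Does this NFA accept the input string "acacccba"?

Answer: REJECT

Derivation:
initial (ε-close {0}): {0,2,4,6,8,10}
'a' @ 1: {1,11}  [accepting]
'c' @ 2: {}  — no active states
rest 'acccba' ignored (set empty)
final: {}; accept 1 not in set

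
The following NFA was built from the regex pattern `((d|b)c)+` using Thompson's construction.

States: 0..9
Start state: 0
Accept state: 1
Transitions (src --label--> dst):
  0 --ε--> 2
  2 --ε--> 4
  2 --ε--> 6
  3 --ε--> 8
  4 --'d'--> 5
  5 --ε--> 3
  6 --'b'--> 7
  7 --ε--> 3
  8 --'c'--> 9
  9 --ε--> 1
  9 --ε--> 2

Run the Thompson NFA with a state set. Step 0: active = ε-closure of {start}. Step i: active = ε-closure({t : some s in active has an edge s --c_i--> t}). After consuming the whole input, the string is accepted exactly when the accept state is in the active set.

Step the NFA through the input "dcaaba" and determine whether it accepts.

start: ε-closure({0}) = {0,2,4,6}
'd' @ 1: {3,5,8}
'c' @ 2: {1,2,4,6,9}  (accept∈set)
'a' @ 3: {}  — state set empty
rest 'aba' ignored (set empty)
after full input: {}  (accept=1 not in)

Answer: REJECT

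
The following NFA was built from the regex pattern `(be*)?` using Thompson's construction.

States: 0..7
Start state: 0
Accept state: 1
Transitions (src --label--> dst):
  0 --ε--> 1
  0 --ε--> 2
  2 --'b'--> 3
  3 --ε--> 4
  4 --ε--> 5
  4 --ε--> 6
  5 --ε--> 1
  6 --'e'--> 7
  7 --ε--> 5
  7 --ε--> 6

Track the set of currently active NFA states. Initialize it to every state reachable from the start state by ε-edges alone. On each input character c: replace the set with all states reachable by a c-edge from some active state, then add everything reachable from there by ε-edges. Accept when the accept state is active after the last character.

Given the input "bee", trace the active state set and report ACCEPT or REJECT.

Answer: ACCEPT

Derivation:
initial (ε-close {0}): {0,1,2}
'b' @ 1: {1,3,4,5,6}  (accept∈set)
'e' @ 2: {1,5,6,7}  (accept∈set)
'e' @ 3: {1,5,6,7}  (accept∈set)
after full input: {1,5,6,7}  (accept=1 in)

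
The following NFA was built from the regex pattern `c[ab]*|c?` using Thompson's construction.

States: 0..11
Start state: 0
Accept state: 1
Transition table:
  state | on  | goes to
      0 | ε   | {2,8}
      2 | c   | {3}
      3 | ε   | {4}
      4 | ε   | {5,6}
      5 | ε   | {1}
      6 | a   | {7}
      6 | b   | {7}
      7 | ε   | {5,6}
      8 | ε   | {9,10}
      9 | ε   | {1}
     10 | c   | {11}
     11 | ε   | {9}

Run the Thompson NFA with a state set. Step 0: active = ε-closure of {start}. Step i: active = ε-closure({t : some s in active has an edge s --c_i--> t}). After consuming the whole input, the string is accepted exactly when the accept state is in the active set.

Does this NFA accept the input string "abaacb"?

start: ε-closure({0}) = {0,1,2,8,9,10}
'a' @ 1: {}  — dead — no transitions
rest 'baacb' ignored (set empty)
final: {}; accept 1 not in set

Answer: REJECT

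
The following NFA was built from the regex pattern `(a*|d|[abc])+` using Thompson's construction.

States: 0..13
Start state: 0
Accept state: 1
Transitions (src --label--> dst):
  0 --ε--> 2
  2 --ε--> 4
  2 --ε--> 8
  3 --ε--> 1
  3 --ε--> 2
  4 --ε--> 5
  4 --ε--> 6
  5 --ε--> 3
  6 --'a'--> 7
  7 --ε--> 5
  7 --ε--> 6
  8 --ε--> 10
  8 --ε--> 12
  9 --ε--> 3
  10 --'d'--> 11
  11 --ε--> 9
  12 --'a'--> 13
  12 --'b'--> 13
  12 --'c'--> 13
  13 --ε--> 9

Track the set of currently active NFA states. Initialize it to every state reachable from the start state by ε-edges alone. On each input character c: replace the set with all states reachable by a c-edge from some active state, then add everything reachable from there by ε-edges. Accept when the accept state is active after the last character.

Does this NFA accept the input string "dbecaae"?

S₀ = ε-closure({0}) = {0,1,2,3,4,5,6,8,10,12}
'd' @ 1: {1,2,3,4,5,6,8,9,10,11,12}  (accept∈set)
'b' @ 2: {1,2,3,4,5,6,8,9,10,12,13}  (accept∈set)
'e' @ 3: {}  — state set empty
rest 'caae' ignored (set empty)
end set {} — state 1 not in

Answer: REJECT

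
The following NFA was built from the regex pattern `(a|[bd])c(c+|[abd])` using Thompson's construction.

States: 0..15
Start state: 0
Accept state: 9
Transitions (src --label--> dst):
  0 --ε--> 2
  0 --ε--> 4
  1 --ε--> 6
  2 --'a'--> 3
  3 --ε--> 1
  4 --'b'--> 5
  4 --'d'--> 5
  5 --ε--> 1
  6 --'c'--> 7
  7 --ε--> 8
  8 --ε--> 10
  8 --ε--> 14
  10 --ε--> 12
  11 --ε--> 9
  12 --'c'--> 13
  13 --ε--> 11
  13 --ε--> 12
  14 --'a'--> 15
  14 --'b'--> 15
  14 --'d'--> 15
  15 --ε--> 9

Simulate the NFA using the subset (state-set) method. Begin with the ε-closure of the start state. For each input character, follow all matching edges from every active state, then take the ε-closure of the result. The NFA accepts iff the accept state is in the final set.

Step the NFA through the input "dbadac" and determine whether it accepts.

Answer: REJECT

Trace:
start: ε-closure({0}) = {0,2,4}
'd' @ 1: {1,5,6}
'b' @ 2: {}  — dead — no transitions
rest 'adac' ignored (set empty)
end set {} — state 9 not in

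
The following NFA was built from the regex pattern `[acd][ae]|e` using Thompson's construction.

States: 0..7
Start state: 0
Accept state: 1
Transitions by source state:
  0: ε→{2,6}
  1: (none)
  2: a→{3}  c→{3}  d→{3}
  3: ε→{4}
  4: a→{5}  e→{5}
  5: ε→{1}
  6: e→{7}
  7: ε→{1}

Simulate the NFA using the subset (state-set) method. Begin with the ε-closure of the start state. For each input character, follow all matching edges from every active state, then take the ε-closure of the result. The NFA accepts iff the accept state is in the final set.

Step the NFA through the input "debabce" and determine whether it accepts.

Answer: REJECT

Derivation:
initial (ε-close {0}): {0,2,6}
'd' @ 1: {3,4}
'e' @ 2: {1,5}  ✓accept
'b' @ 3: {}  — no active states
rest 'abce' ignored (set empty)
final: {}; accept 1 not in set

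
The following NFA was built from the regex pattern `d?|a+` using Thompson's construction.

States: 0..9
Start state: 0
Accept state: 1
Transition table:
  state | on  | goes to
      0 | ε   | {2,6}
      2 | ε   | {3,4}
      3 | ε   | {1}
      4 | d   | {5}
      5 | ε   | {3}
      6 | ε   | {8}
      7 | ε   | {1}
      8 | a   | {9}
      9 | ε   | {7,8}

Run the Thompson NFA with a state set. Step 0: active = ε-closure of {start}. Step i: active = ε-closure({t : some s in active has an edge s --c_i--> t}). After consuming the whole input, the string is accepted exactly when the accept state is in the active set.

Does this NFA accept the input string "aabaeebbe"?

Answer: REJECT

Derivation:
initial (ε-close {0}): {0,1,2,3,4,6,8}
'a' @ 1: {1,7,8,9}  [accepting]
'a' @ 2: {1,7,8,9}  [accepting]
'b' @ 3: {}  — dead — no transitions
rest 'aeebbe' ignored (set empty)
final: {}; accept 1 not in set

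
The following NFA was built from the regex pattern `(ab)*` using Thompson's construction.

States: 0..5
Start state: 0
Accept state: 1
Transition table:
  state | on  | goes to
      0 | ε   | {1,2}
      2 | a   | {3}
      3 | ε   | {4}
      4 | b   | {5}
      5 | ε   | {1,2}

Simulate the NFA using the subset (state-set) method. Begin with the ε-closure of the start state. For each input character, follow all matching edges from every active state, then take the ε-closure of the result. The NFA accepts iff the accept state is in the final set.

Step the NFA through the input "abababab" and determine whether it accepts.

Answer: ACCEPT

Steps:
start: ε-closure({0}) = {0,1,2}
'a' @ 1: {3,4}
'b' @ 2: {1,2,5}  ✓accept
'a' @ 3: {3,4}
'b' @ 4: {1,2,5}  ✓accept
'a' @ 5: {3,4}
'b' @ 6: {1,2,5}  ✓accept
'a' @ 7: {3,4}
'b' @ 8: {1,2,5}  ✓accept
after full input: {1,2,5}  (accept=1 in)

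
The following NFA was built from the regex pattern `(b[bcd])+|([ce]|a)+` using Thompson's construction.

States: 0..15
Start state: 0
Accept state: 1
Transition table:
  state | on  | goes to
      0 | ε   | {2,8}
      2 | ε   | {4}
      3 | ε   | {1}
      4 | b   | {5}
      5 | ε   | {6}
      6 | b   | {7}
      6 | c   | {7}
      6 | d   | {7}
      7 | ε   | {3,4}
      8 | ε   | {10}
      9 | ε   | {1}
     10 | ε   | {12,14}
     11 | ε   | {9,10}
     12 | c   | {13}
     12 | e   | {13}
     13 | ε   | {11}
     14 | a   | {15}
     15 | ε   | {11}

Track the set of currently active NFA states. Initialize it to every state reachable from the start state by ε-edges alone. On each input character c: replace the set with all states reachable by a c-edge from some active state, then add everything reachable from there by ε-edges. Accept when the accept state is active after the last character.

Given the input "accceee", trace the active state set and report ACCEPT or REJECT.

start: ε-closure({0}) = {0,2,4,8,10,12,14}
'a' @ 1: {1,9,10,11,12,14,15}  [accepting]
'c' @ 2: {1,9,10,11,12,13,14}  [accepting]
'c' @ 3: {1,9,10,11,12,13,14}  [accepting]
'c' @ 4: {1,9,10,11,12,13,14}  [accepting]
'e' @ 5: {1,9,10,11,12,13,14}  [accepting]
'e' @ 6: {1,9,10,11,12,13,14}  [accepting]
'e' @ 7: {1,9,10,11,12,13,14}  [accepting]
final: {1,9,10,11,12,13,14}; accept 1 in set

Answer: ACCEPT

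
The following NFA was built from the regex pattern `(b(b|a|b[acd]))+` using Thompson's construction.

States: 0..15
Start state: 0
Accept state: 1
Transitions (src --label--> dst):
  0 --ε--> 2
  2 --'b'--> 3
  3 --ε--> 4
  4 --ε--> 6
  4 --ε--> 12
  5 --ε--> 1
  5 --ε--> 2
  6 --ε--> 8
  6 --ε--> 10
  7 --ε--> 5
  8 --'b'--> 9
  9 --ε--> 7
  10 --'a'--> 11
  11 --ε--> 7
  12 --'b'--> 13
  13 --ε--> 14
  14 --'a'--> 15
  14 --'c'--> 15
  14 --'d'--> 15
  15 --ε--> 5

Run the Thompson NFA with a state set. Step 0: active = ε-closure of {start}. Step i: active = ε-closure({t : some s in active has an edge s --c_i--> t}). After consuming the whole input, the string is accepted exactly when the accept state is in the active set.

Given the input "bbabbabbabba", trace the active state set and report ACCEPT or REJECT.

start: ε-closure({0}) = {0,2}
'b' @ 1: {3,4,6,8,10,12}
'b' @ 2: {1,2,5,7,9,13,14}  (accept∈set)
'a' @ 3: {1,2,5,15}  (accept∈set)
'b' @ 4: {3,4,6,8,10,12}
'b' @ 5: {1,2,5,7,9,13,14}  (accept∈set)
'a' @ 6: {1,2,5,15}  (accept∈set)
'b' @ 7: {3,4,6,8,10,12}
'b' @ 8: {1,2,5,7,9,13,14}  (accept∈set)
'a' @ 9: {1,2,5,15}  (accept∈set)
'b' @ 10: {3,4,6,8,10,12}
'b' @ 11: {1,2,5,7,9,13,14}  (accept∈set)
'a' @ 12: {1,2,5,15}  (accept∈set)
after full input: {1,2,5,15}  (accept=1 in)

Answer: ACCEPT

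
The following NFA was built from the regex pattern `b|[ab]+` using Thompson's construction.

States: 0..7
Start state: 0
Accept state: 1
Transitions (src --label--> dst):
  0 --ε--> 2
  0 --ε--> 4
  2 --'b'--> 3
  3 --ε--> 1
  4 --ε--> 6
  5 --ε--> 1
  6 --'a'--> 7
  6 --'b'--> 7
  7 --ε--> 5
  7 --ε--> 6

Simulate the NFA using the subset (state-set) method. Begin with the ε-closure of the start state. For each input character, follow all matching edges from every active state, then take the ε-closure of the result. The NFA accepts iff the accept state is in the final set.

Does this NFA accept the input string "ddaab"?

initial (ε-close {0}): {0,2,4,6}
'd' @ 1: {}  — no active states
rest 'daab' ignored (set empty)
end set {} — state 1 not in

Answer: REJECT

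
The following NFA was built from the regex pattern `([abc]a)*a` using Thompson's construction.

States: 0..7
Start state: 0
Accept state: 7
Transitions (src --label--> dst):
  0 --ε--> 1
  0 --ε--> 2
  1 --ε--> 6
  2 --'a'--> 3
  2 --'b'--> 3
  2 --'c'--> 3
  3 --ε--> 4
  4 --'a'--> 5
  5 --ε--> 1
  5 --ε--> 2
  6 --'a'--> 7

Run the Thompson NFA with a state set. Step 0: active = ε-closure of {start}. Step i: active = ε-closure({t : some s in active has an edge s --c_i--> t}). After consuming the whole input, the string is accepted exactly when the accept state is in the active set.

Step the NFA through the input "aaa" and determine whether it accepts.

start: ε-closure({0}) = {0,1,2,6}
'a' @ 1: {3,4,7}  ✓accept
'a' @ 2: {1,2,5,6}
'a' @ 3: {3,4,7}  ✓accept
end set {3,4,7} — state 7 in

Answer: ACCEPT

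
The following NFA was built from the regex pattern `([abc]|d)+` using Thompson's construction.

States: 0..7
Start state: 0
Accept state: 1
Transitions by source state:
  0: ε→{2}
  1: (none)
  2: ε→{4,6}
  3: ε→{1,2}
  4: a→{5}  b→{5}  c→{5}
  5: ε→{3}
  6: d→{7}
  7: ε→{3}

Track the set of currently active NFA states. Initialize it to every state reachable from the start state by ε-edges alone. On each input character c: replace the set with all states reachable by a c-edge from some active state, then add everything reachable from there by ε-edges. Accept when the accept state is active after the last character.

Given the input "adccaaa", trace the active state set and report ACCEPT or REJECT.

S₀ = ε-closure({0}) = {0,2,4,6}
'a' @ 1: {1,2,3,4,5,6}  ✓accept
'd' @ 2: {1,2,3,4,6,7}  ✓accept
'c' @ 3: {1,2,3,4,5,6}  ✓accept
'c' @ 4: {1,2,3,4,5,6}  ✓accept
'a' @ 5: {1,2,3,4,5,6}  ✓accept
'a' @ 6: {1,2,3,4,5,6}  ✓accept
'a' @ 7: {1,2,3,4,5,6}  ✓accept
final: {1,2,3,4,5,6}; accept 1 in set

Answer: ACCEPT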